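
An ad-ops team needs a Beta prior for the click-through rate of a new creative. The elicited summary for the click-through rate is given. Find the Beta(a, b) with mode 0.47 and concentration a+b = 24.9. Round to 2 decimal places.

For a,b>1 the mode is (a−1)/(a+b−2), so a = mode·(κ−2)+1 = 0.47×22.9+1 = 11.76.
And b = (1−mode)·(κ−2)+1 = 0.53×22.9+1 = 13.14.

a = 11.76, b = 13.14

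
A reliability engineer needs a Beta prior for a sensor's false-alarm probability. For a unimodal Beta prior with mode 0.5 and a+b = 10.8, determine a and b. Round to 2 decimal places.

a = 5.40, b = 5.40

For a,b>1 the mode is (a−1)/(a+b−2), so a = mode·(κ−2)+1 = 0.5×8.8+1 = 5.40.
And b = (1−mode)·(κ−2)+1 = 0.5×8.8+1 = 5.40.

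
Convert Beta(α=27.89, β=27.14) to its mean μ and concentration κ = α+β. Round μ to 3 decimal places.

μ = 0.507, κ = 55.03

κ = α+β = 27.89+27.14 = 55.03; μ = α/κ = 27.89/55.03 = 0.507.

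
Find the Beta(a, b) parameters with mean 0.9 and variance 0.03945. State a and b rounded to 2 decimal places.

a = 1.15, b = 0.13

By moment matching, a+b = μ(1−μ)/σ² − 1 = (0.9·0.1)/0.03945 − 1 = 2.2814 − 1 = 1.2814.
Since a/(a+b) = μ, a = 0.9·1.2814 = 1.15 and b = 0.1·1.2814 = 0.13.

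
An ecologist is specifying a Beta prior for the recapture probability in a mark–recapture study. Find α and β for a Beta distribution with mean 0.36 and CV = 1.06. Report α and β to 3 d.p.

σ = CV·μ = 1.06×0.36 = 0.38160, so σ² = 0.145619.
s+1 = μ(1−μ)/σ² = 0.2304/0.145619 = 1.5822, so s = α+β = 0.5822.
α = μs = 0.210, β = (1−μ)s = 0.373.

α = 0.210, β = 0.373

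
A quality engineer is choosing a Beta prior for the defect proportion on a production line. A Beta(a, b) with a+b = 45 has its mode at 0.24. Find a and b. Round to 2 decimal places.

Mode = (a−1)/(κ−2) with κ = a+b, so a−1 = 0.24·43 = 10.32.
a = 11.32; b = κ − a = 33.68.

a = 11.32, b = 33.68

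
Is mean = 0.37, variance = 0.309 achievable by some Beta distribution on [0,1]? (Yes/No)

A Beta with mean μ has variance μ(1−μ)/(α+β+1) < μ(1−μ).
Here μ(1−μ) = 0.37×0.63 = 0.2331, and 0.309 ≥ 0.2331.

No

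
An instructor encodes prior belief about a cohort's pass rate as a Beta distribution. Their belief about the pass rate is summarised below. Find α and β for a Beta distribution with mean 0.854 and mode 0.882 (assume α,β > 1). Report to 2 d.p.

Let s = α+β. Mean gives α = μs = 0.854s; mode gives (α−1)/(s−2) = 0.882.
Substituting: 0.854s − 1 = 0.882(s−2) = 0.882s − 1.764, so -0.028s = -0.764 and s = 27.2857.
Then α = 0.854×27.2857 = 23.30 and β = s−α = 3.98.

α = 23.30, β = 3.98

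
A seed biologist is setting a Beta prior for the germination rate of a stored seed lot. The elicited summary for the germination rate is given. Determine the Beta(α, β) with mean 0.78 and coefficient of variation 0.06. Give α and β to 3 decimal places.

σ = CV·μ = 0.06×0.78 = 0.04680, so σ² = 0.002190.
s+1 = μ(1−μ)/σ² = 0.1716/0.002190 = 78.3476, so s = α+β = 77.3476.
α = μs = 60.331, β = (1−μ)s = 17.016.

α = 60.331, β = 17.016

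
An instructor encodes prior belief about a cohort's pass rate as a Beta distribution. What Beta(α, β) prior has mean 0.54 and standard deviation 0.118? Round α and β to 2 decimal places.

α = 9.09, β = 7.75

First σ² = 0.013924. Setting α = μn, β = (1−μ)n with n = α+β,
μ(1−μ)/(n+1) = 0.013924 ⇒ n+1 = 0.2484/0.013924 = 17.8397 ⇒ n = 16.8397.
Hence α = 0.54×16.8397 = 9.09, β = 0.46×16.8397 = 7.75.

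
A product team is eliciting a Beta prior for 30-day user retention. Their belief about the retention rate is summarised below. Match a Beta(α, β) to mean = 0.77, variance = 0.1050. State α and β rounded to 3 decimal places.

By moment matching, α+β = μ(1−μ)/σ² − 1 = (0.77·0.23)/0.1050 − 1 = 1.6867 − 1 = 0.6867.
Since α/(α+β) = μ, α = 0.77·0.6867 = 0.529 and β = 0.23·0.6867 = 0.158.

α = 0.529, β = 0.158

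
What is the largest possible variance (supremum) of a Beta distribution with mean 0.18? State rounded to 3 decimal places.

Var = μ(1−μ)/(α+β+1), which approaches μ(1−μ) as α+β → 0.
So the supremum is μ(1−μ) = 0.18×0.82 = 0.148.

0.148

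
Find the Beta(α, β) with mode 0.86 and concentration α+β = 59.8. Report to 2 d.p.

Mode = (α−1)/(κ−2) with κ = α+β, so α−1 = 0.86·57.8 = 49.71.
α = 50.71; β = κ − α = 9.09.

α = 50.71, β = 9.09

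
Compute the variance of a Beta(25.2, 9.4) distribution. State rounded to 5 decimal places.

Var = αβ/[(α+β)²(α+β+1)] = (25.2×9.4)/(34.6²×35.6) = 236.88/42618.896 = 0.00556.

0.00556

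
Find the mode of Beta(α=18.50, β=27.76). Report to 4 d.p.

0.3954

The density x^(α−1)(1−x)^(β−1) is maximised at (α−1)/(α+β−2) = 17.50/44.26 = 0.3954.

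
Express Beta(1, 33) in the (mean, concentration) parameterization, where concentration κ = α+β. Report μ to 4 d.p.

μ = 0.0294, κ = 34

κ = α+β = 1+33 = 34; μ = α/κ = 1/34 = 0.0294.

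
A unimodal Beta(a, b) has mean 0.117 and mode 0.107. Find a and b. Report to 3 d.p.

Let s = a+b. Mean gives a = μs = 0.117s; mode gives (a−1)/(s−2) = 0.107.
Substituting: 0.117s − 1 = 0.107(s−2) = 0.107s − 0.214, so 0.010s = 0.786 and s = 78.6000.
Then a = 0.117×78.6000 = 9.196 and b = s−a = 69.404.

a = 9.196, b = 69.404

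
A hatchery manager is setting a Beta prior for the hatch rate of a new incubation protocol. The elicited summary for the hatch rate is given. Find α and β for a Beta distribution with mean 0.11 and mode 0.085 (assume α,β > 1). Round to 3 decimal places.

Let s = α+β. Mean gives α = μs = 0.11s; mode gives (α−1)/(s−2) = 0.085.
Substituting: 0.11s − 1 = 0.085(s−2) = 0.085s − 0.170, so 0.025s = 0.830 and s = 33.2000.
Then α = 0.11×33.2000 = 3.652 and β = s−α = 29.548.

α = 3.652, β = 29.548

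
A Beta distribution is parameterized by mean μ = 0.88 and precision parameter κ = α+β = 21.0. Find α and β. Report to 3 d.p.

α = μκ = 0.88×21.0 = 18.480 and β = (1−μ)κ = 0.12×21.0 = 2.520.

α = 18.480, β = 2.520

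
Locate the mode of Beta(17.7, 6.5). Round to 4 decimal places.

The density x^(α−1)(1−x)^(β−1) is maximised at (α−1)/(α+β−2) = 16.7/22.2 = 0.7523.

0.7523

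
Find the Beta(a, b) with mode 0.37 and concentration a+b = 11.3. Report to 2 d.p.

For a,b>1 the mode is (a−1)/(a+b−2), so a = mode·(κ−2)+1 = 0.37×9.3+1 = 4.44.
And b = (1−mode)·(κ−2)+1 = 0.63×9.3+1 = 6.86.

a = 4.44, b = 6.86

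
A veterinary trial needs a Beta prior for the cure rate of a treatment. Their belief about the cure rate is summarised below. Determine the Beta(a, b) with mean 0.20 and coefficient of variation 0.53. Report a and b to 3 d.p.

σ = CV·μ = 0.53×0.20 = 0.10600, so σ² = 0.011236.
s+1 = μ(1−μ)/σ² = 0.1600/0.011236 = 14.2399, so s = a+b = 13.2399.
a = μs = 2.648, b = (1−μ)s = 10.592.

a = 2.648, b = 10.592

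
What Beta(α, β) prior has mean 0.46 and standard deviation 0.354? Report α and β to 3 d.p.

Variance = 0.354² = 0.125316. The moment-matching identity α+β = μ(1−μ)/Var − 1 gives
α+β = 0.2484/0.125316 − 1 = 0.9822, so α = μ·0.9822 = 0.452 and β = (1−μ)·0.9822 = 0.530.

α = 0.452, β = 0.530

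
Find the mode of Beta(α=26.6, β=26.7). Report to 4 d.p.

0.4990

With α,β > 1, mode = (α−1)/(α+β−2) = 25.6/51.3 = 0.4990.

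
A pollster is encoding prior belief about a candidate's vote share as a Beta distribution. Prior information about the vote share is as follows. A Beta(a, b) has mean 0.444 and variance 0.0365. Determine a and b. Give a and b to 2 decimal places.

a = 2.56, b = 3.20

Let s = a+b. The Beta variance is μ(1−μ)/(s+1).
So s+1 = μ(1−μ)/σ² = (0.444×0.556)/0.0365 = 0.246864/0.0365 = 6.7634, giving s = 5.7634.
Then a = μs = 0.444×5.7634 = 2.56 and b = (1−μ)s = 0.556×5.7634 = 3.20.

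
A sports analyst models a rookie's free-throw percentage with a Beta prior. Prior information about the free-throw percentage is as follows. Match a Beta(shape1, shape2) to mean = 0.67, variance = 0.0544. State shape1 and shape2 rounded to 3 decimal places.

By moment matching, shape1+shape2 = μ(1−μ)/σ² − 1 = (0.67·0.33)/0.0544 − 1 = 4.0643 − 1 = 3.0643.
Since shape1/(shape1+shape2) = μ, shape1 = 0.67·3.0643 = 2.053 and shape2 = 0.33·3.0643 = 1.011.

shape1 = 2.053, shape2 = 1.011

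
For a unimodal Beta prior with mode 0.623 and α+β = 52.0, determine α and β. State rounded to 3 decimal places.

Mode = (α−1)/(κ−2) with κ = α+β, so α−1 = 0.623·50.0 = 31.150.
α = 32.150; β = κ − α = 19.850.

α = 32.150, β = 19.850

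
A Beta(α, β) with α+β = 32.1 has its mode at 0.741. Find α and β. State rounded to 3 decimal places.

α = 23.304, β = 8.796

Mode = (α−1)/(κ−2) with κ = α+β, so α−1 = 0.741·30.1 = 22.304.
α = 23.304; β = κ − α = 8.796.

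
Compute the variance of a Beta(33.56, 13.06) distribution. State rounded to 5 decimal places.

0.00423

α+β = 46.62 and αβ = 438.2936, so Var = αβ/[(α+β)²(α+β+1)] = 438.2936/103498.469928 = 0.00423.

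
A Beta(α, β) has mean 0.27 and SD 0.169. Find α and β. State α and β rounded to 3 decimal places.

Variance = 0.169² = 0.028561. The moment-matching identity α+β = μ(1−μ)/Var − 1 gives
α+β = 0.1971/0.028561 − 1 = 5.9010, so α = μ·5.9010 = 1.593 and β = (1−μ)·5.9010 = 4.308.

α = 1.593, β = 4.308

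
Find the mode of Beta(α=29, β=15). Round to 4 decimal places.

0.6667

The density x^(α−1)(1−x)^(β−1) is maximised at (α−1)/(α+β−2) = 28/42 = 0.6667.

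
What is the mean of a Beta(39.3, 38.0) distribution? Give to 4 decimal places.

The Beta mean is α/(α+β) = 39.3/(39.3+38.0) = 0.5084.

0.5084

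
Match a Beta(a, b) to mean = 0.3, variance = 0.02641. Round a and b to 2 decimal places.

a = 2.09, b = 4.87

Let s = a+b. The Beta variance is μ(1−μ)/(s+1).
So s+1 = μ(1−μ)/σ² = (0.3×0.7)/0.02641 = 0.21/0.02641 = 7.9515, giving s = 6.9515.
Then a = μs = 0.3×6.9515 = 2.09 and b = (1−μ)s = 0.7×6.9515 = 4.87.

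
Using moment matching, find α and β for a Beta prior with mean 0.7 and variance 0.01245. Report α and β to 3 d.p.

α = 11.107, β = 4.760

By moment matching, α+β = μ(1−μ)/σ² − 1 = (0.7·0.3)/0.01245 − 1 = 16.8675 − 1 = 15.8675.
Since α/(α+β) = μ, α = 0.7·15.8675 = 11.107 and β = 0.3·15.8675 = 4.760.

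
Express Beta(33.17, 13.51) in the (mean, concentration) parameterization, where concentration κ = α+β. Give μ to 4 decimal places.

μ = 0.7106, κ = 46.68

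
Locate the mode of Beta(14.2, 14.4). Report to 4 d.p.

0.4962

With α,β > 1, mode = (α−1)/(α+β−2) = 13.2/26.6 = 0.4962.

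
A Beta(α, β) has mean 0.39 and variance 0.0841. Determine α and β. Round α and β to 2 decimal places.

By moment matching, α+β = μ(1−μ)/σ² − 1 = (0.39·0.61)/0.0841 − 1 = 2.8288 − 1 = 1.8288.
Since α/(α+β) = μ, α = 0.39·1.8288 = 0.71 and β = 0.61·1.8288 = 1.12.

α = 0.71, β = 1.12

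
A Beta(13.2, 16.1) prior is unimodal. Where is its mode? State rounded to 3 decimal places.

With α,β > 1, mode = (α−1)/(α+β−2) = 12.2/27.3 = 0.447.

0.447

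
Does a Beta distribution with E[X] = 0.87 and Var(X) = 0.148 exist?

No

For any Beta, Var(X) < E[X]·(1−E[X]).
Here μ(1−μ) = 0.87×0.13 = 0.1131, and 0.148 ≥ 0.1131.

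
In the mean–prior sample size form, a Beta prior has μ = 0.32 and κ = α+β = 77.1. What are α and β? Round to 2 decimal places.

α = 24.67, β = 52.43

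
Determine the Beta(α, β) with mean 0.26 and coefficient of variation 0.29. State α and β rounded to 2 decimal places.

Var = (CV·μ)² = (0.29×0.26)² = 0.005685.
α+β = μ(1−μ)/Var − 1 = 0.1924/0.005685 − 1 = 32.8425.
Thus α = 0.26·32.8425 = 8.54 and β = 0.74·32.8425 = 24.30.

α = 8.54, β = 24.30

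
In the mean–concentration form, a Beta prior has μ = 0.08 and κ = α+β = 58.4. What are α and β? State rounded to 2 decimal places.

α = 4.67, β = 53.73

Split κ in proportion μ : (1−μ): α = 0.08·58.4 = 4.67, β = 58.4 − 4.67 = 53.73.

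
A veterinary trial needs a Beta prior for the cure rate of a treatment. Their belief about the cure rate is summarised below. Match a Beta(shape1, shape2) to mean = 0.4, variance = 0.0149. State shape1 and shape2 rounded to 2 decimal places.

shape1 = 6.04, shape2 = 9.06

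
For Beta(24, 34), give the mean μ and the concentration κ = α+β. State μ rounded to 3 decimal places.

μ = 0.414, κ = 58

κ = α+β = 24+34 = 58; μ = α/κ = 24/58 = 0.414.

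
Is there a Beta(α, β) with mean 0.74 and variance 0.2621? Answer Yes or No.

A Beta with mean μ has variance μ(1−μ)/(α+β+1) < μ(1−μ).
Here μ(1−μ) = 0.74×0.26 = 0.1924, and 0.2621 ≥ 0.1924.

No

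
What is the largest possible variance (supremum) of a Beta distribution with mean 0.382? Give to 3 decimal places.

For fixed mean μ the Beta variance is μ(1−μ)/(α+β+1), increasing as α+β decreases.
Its least upper bound (not attained) is μ(1−μ) = 0.382·0.618 = 0.236.

0.236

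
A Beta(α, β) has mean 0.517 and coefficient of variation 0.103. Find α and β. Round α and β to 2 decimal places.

σ = CV·μ = 0.103×0.517 = 0.05325, so σ² = 0.002836.
s+1 = μ(1−μ)/σ² = 0.249711/0.002836 = 88.0607, so s = α+β = 87.0607.
α = μs = 45.01, β = (1−μ)s = 42.05.

α = 45.01, β = 42.05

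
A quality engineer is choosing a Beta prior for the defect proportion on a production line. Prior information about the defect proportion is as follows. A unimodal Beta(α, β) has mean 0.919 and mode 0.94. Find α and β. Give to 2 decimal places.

Let s = α+β. Mean gives α = μs = 0.919s; mode gives (α−1)/(s−2) = 0.94.
Substituting: 0.919s − 1 = 0.94(s−2) = 0.94s − 1.88, so -0.021s = -0.88 and s = 41.9048.
Then α = 0.919×41.9048 = 38.51 and β = s−α = 3.39.

α = 38.51, β = 3.39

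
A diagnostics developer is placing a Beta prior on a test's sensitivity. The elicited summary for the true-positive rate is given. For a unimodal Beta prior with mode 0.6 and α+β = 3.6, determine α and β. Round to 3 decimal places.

α = 1.960, β = 1.640

Mode = (α−1)/(κ−2) with κ = α+β, so α−1 = 0.6·1.6 = 0.960.
α = 1.960; β = κ − α = 1.640.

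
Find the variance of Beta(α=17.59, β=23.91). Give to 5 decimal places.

Var = αβ/[(α+β)²(α+β+1)] = (17.59×23.91)/(41.50²×42.50) = 420.5769/73195.625000 = 0.00575.

0.00575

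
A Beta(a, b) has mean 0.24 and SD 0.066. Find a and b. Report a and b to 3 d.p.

a = 9.810, b = 31.064

σ² = 0.066² = 0.004356.
With s = a+b, Var = μ(1−μ)/(s+1), so s+1 = (0.24×0.76)/0.004356 = 41.8733 and s = 40.8733.
a = μs = 9.810, b = (1−μ)s = 31.064.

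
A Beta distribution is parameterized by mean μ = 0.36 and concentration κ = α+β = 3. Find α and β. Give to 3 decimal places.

Split κ in proportion μ : (1−μ): α = 0.36·3 = 1.080, β = 3 − 1.080 = 1.920.

α = 1.080, β = 1.920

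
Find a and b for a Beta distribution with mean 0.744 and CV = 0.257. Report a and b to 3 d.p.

a = 3.132, b = 1.078

Var = (CV·μ)² = (0.257×0.744)² = 0.036560.
a+b = μ(1−μ)/Var − 1 = 0.190464/0.036560 − 1 = 4.2096.
Thus a = 0.744·4.2096 = 3.132 and b = 0.256·4.2096 = 1.078.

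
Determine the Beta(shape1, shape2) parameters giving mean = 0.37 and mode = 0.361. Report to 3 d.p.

shape1 = 11.429, shape2 = 19.460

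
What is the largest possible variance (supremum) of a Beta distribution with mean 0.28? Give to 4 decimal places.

0.2016

For fixed mean μ the Beta variance is μ(1−μ)/(α+β+1), increasing as α+β decreases.
Its least upper bound (not attained) is μ(1−μ) = 0.28·0.72 = 0.2016.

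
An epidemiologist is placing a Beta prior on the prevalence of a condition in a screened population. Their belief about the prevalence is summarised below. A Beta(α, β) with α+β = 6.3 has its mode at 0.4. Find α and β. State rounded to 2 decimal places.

α = 2.72, β = 3.58

Mode = (α−1)/(κ−2) with κ = α+β, so α−1 = 0.4·4.3 = 1.72.
α = 2.72; β = κ − α = 3.58.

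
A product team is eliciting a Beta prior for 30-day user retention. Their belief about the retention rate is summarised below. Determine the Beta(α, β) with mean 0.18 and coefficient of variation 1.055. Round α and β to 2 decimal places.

α = 0.56, β = 2.54

Var = (CV·μ)² = (1.055×0.18)² = 0.036062.
α+β = μ(1−μ)/Var − 1 = 0.1476/0.036062 − 1 = 3.0929.
Thus α = 0.18·3.0929 = 0.56 and β = 0.82·3.0929 = 2.54.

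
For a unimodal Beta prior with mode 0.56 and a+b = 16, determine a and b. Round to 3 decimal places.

Mode = (a−1)/(κ−2) with κ = a+b, so a−1 = 0.56·14 = 7.840.
a = 8.840; b = κ − a = 7.160.

a = 8.840, b = 7.160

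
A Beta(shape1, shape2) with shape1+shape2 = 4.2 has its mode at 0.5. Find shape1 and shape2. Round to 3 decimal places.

shape1 = 2.100, shape2 = 2.100

For shape1,shape2>1 the mode is (shape1−1)/(shape1+shape2−2), so shape1 = mode·(κ−2)+1 = 0.5×2.2+1 = 2.100.
And shape2 = (1−mode)·(κ−2)+1 = 0.5×2.2+1 = 2.100.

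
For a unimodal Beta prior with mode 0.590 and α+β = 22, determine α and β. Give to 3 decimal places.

α = 12.800, β = 9.200

Since the density peak of Beta(α,β) is at (α−1)/(α+β−2),
α = 1 + 0.590(22−2) = 12.800 and β = 22 − 12.800 = 9.200.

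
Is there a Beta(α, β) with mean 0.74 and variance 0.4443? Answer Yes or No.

No

A Beta with mean μ has variance μ(1−μ)/(α+β+1) < μ(1−μ).
Here μ(1−μ) = 0.74×0.26 = 0.1924, and 0.4443 ≥ 0.1924.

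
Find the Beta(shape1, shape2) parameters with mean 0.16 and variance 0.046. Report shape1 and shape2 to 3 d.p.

Write ν = shape1+shape2; then shape1 = μν and Var = μ(1−μ)/(ν+1).
ν = μ(1−μ)/Var − 1 = 0.1344/0.046 − 1 = 1.9217.
shape1 = 0.16·1.9217 = 0.307, shape2 = 0.84·1.9217 = 1.614.

shape1 = 0.307, shape2 = 1.614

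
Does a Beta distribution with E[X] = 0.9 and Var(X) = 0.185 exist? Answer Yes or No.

For any Beta, Var(X) < E[X]·(1−E[X]).
Here μ(1−μ) = 0.9×0.1 = 0.09, and 0.185 ≥ 0.09.

No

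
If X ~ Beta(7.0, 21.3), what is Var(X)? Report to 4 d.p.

μ = 7.0/28.3 = 0.247350; Var = μ(1−μ)/(α+β+1) = 0.1861679/29.3 = 0.0064.

0.0064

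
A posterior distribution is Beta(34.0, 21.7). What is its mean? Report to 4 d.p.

0.6104

E[X] = α/(α+β) = 34.0/55.7 = 0.6104.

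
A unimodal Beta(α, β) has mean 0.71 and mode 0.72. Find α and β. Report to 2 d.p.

With s = α+β: μ = α/s and mode = (α−1)/(s−2). Eliminating α = μs,
μs − 1 = m(s−2) ⇒ s(μ−m) = 1−2m ⇒ s = -0.44/-0.01 = 44.0000.
So α = μs = 31.24, β = (1−μ)s = 12.76.

α = 31.24, β = 12.76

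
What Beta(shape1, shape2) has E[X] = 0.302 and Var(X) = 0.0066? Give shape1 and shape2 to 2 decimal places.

shape1 = 9.34, shape2 = 21.60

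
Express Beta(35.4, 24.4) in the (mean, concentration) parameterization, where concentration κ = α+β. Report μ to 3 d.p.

κ = α+β = 35.4+24.4 = 59.8; μ = α/κ = 35.4/59.8 = 0.592.

μ = 0.592, κ = 59.8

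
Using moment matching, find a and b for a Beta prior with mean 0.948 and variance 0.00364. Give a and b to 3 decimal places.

Let s = a+b. The Beta variance is μ(1−μ)/(s+1).
So s+1 = μ(1−μ)/σ² = (0.948×0.052)/0.00364 = 0.049296/0.00364 = 13.5429, giving s = 12.5429.
Then a = μs = 0.948×12.5429 = 11.891 and b = (1−μ)s = 0.052×12.5429 = 0.652.

a = 11.891, b = 0.652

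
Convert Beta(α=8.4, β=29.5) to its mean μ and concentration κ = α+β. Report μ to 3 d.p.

μ = 0.222, κ = 37.9

κ = α+β = 8.4+29.5 = 37.9; μ = α/κ = 8.4/37.9 = 0.222.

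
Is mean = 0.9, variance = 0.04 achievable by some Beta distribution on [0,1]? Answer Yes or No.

For any Beta, Var(X) < E[X]·(1−E[X]).
Here μ(1−μ) = 0.9×0.1 = 0.09, and 0.04 < 0.09.

Yes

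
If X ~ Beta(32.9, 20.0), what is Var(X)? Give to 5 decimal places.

0.00436

α+β = 52.9 and αβ = 658.00, so Var = αβ/[(α+β)²(α+β+1)] = 658.00/150834.299 = 0.00436.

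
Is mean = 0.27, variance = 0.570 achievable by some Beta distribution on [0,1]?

A Beta with mean μ has variance μ(1−μ)/(α+β+1) < μ(1−μ).
Here μ(1−μ) = 0.27×0.73 = 0.1971, and 0.570 ≥ 0.1971.

No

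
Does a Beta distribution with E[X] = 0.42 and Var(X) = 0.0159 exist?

Yes

The Beta variance bound is σ² < μ(1−μ).
Here μ(1−μ) = 0.42×0.58 = 0.2436, and 0.0159 < 0.2436.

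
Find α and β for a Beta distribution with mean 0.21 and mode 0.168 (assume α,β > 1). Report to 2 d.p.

α = 3.32, β = 12.49

With s = α+β: μ = α/s and mode = (α−1)/(s−2). Eliminating α = μs,
μs − 1 = m(s−2) ⇒ s(μ−m) = 1−2m ⇒ s = 0.664/0.042 = 15.8095.
So α = μs = 3.32, β = (1−μ)s = 12.49.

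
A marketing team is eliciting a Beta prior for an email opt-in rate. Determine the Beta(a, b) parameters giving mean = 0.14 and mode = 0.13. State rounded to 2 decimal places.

Let s = a+b. Mean gives a = μs = 0.14s; mode gives (a−1)/(s−2) = 0.13.
Substituting: 0.14s − 1 = 0.13(s−2) = 0.13s − 0.26, so 0.01s = 0.74 and s = 74.0000.
Then a = 0.14×74.0000 = 10.36 and b = s−a = 63.64.

a = 10.36, b = 63.64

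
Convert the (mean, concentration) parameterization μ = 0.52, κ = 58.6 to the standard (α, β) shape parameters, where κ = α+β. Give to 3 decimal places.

Split κ in proportion μ : (1−μ): α = 0.52·58.6 = 30.472, β = 58.6 − 30.472 = 28.128.

α = 30.472, β = 28.128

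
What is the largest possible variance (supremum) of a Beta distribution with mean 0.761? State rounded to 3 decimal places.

0.182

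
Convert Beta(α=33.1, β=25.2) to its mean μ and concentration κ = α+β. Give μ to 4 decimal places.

κ = α+β = 33.1+25.2 = 58.3; μ = α/κ = 33.1/58.3 = 0.5678.

μ = 0.5678, κ = 58.3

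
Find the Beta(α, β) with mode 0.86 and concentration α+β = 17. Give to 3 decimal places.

α = 13.900, β = 3.100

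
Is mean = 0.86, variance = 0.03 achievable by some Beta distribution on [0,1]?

Yes

A Beta with mean μ has variance μ(1−μ)/(α+β+1) < μ(1−μ).
Here μ(1−μ) = 0.86×0.14 = 0.1204, and 0.03 < 0.1204.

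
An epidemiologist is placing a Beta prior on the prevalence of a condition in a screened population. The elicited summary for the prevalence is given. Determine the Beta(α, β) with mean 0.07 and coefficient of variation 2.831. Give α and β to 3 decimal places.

σ = CV·μ = 2.831×0.07 = 0.19817, so σ² = 0.039271.
s+1 = μ(1−μ)/σ² = 0.0651/0.039271 = 1.6577, so s = α+β = 0.6577.
α = μs = 0.046, β = (1−μ)s = 0.612.

α = 0.046, β = 0.612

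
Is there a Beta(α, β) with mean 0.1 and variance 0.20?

For any Beta, Var(X) < E[X]·(1−E[X]).
Here μ(1−μ) = 0.1×0.9 = 0.09, and 0.20 ≥ 0.09.

No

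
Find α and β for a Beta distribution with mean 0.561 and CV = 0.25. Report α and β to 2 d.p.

Var = (CV·μ)² = (0.25×0.561)² = 0.019670.
α+β = μ(1−μ)/Var − 1 = 0.246279/0.019670 − 1 = 11.5205.
Thus α = 0.561·11.5205 = 6.46 and β = 0.439·11.5205 = 5.06.

α = 6.46, β = 5.06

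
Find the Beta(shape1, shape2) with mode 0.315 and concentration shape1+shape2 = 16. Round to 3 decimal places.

For shape1,shape2>1 the mode is (shape1−1)/(shape1+shape2−2), so shape1 = mode·(κ−2)+1 = 0.315×14+1 = 5.410.
And shape2 = (1−mode)·(κ−2)+1 = 0.685×14+1 = 10.590.

shape1 = 5.410, shape2 = 10.590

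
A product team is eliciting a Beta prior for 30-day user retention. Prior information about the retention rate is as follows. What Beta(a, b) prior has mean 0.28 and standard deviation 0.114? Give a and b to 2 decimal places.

σ² = 0.114² = 0.012996.
With s = a+b, Var = μ(1−μ)/(s+1), so s+1 = (0.28×0.72)/0.012996 = 15.5125 and s = 14.5125.
a = μs = 4.06, b = (1−μ)s = 10.45.

a = 4.06, b = 10.45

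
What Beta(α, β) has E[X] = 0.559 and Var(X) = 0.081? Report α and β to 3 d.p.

By moment matching, α+β = μ(1−μ)/σ² − 1 = (0.559·0.441)/0.081 − 1 = 3.0434 − 1 = 2.0434.
Since α/(α+β) = μ, α = 0.559·2.0434 = 1.142 and β = 0.441·2.0434 = 0.901.

α = 1.142, β = 0.901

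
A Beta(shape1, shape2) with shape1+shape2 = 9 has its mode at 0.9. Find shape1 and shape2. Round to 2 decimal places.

shape1 = 7.30, shape2 = 1.70

For shape1,shape2>1 the mode is (shape1−1)/(shape1+shape2−2), so shape1 = mode·(κ−2)+1 = 0.9×7+1 = 7.30.
And shape2 = (1−mode)·(κ−2)+1 = 0.1×7+1 = 1.70.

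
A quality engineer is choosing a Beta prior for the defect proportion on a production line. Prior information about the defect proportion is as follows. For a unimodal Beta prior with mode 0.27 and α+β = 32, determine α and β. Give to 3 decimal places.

α = 9.100, β = 22.900

For α,β>1 the mode is (α−1)/(α+β−2), so α = mode·(κ−2)+1 = 0.27×30+1 = 9.100.
And β = (1−mode)·(κ−2)+1 = 0.73×30+1 = 22.900.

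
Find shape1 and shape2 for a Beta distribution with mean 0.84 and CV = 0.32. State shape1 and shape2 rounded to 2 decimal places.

Var = (CV·μ)² = (0.32×0.84)² = 0.072253.
shape1+shape2 = μ(1−μ)/Var − 1 = 0.1344/0.072253 − 1 = 0.8601.
Thus shape1 = 0.84·0.8601 = 0.72 and shape2 = 0.16·0.8601 = 0.14.

shape1 = 0.72, shape2 = 0.14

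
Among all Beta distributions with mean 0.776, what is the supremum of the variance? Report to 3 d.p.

0.174

For fixed mean μ the Beta variance is μ(1−μ)/(α+β+1), increasing as α+β decreases.
Its least upper bound (not attained) is μ(1−μ) = 0.776·0.224 = 0.174.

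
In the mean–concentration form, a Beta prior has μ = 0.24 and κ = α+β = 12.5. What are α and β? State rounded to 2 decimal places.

α = μκ = 0.24×12.5 = 3.00 and β = (1−μ)κ = 0.76×12.5 = 9.50.

α = 3.00, β = 9.50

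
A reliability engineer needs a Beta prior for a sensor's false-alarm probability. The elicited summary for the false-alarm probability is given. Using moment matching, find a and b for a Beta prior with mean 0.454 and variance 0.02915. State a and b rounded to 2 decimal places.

Write ν = a+b; then a = μν and Var = μ(1−μ)/(ν+1).
ν = μ(1−μ)/Var − 1 = 0.247884/0.02915 − 1 = 7.5037.
a = 0.454·7.5037 = 3.41, b = 0.546·7.5037 = 4.10.

a = 3.41, b = 4.10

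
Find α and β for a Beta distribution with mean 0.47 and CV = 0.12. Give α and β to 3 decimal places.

σ = CV·μ = 0.12×0.47 = 0.05640, so σ² = 0.003181.
s+1 = μ(1−μ)/σ² = 0.2491/0.003181 = 78.3097, so s = α+β = 77.3097.
α = μs = 36.336, β = (1−μ)s = 40.974.

α = 36.336, β = 40.974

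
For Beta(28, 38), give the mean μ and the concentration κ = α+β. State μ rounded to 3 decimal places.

μ = 0.424, κ = 66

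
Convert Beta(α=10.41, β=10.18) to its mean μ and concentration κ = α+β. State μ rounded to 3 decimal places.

κ = α+β = 10.41+10.18 = 20.59; μ = α/κ = 10.41/20.59 = 0.506.

μ = 0.506, κ = 20.59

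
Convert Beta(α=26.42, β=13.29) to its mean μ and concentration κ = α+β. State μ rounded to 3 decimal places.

κ = α+β = 26.42+13.29 = 39.71; μ = α/κ = 26.42/39.71 = 0.665.

μ = 0.665, κ = 39.71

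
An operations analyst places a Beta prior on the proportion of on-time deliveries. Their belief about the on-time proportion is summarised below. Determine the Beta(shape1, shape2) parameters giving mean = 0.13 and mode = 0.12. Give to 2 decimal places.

shape1 = 9.88, shape2 = 66.12

With s = shape1+shape2: μ = shape1/s and mode = (shape1−1)/(s−2). Eliminating shape1 = μs,
μs − 1 = m(s−2) ⇒ s(μ−m) = 1−2m ⇒ s = 0.76/0.01 = 76.0000.
So shape1 = μs = 9.88, shape2 = (1−μ)s = 66.12.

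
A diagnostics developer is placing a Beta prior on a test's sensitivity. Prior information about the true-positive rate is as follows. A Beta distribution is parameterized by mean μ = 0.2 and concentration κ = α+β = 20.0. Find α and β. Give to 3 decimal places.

α = 4.000, β = 16.000

α = μκ = 0.2×20.0 = 4.000 and β = (1−μ)κ = 0.8×20.0 = 16.000.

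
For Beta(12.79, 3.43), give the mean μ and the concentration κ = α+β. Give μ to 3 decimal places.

μ = 0.789, κ = 16.22

κ = α+β = 12.79+3.43 = 16.22; μ = α/κ = 12.79/16.22 = 0.789.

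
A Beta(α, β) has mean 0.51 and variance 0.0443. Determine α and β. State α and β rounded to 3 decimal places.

α = 2.367, β = 2.274

By moment matching, α+β = μ(1−μ)/σ² − 1 = (0.51·0.49)/0.0443 − 1 = 5.6411 − 1 = 4.6411.
Since α/(α+β) = μ, α = 0.51·4.6411 = 2.367 and β = 0.49·4.6411 = 2.274.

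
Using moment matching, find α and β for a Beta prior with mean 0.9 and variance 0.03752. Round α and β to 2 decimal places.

Let s = α+β. The Beta variance is μ(1−μ)/(s+1).
So s+1 = μ(1−μ)/σ² = (0.9×0.1)/0.03752 = 0.09/0.03752 = 2.3987, giving s = 1.3987.
Then α = μs = 0.9×1.3987 = 1.26 and β = (1−μ)s = 0.1×1.3987 = 0.14.

α = 1.26, β = 0.14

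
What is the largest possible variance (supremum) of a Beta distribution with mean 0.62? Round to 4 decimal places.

For fixed mean μ the Beta variance is μ(1−μ)/(α+β+1), increasing as α+β decreases.
Its least upper bound (not attained) is μ(1−μ) = 0.62·0.38 = 0.2356.

0.2356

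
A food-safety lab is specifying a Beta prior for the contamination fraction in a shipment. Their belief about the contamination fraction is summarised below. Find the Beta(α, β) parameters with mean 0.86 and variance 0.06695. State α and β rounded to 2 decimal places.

Let s = α+β. The Beta variance is μ(1−μ)/(s+1).
So s+1 = μ(1−μ)/σ² = (0.86×0.14)/0.06695 = 0.1204/0.06695 = 1.7984, giving s = 0.7984.
Then α = μs = 0.86×0.7984 = 0.69 and β = (1−μ)s = 0.14×0.7984 = 0.11.

α = 0.69, β = 0.11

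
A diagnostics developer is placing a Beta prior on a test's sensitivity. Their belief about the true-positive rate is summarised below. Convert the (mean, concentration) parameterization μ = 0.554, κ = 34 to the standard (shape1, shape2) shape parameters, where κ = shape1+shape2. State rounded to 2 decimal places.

shape1 = 18.84, shape2 = 15.16

shape1 = μκ = 0.554×34 = 18.84 and shape2 = (1−μ)κ = 0.446×34 = 15.16.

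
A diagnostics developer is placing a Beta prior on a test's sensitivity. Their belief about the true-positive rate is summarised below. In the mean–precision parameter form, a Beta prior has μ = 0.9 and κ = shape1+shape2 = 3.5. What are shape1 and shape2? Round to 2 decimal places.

Split κ in proportion μ : (1−μ): shape1 = 0.9·3.5 = 3.15, shape2 = 3.5 − 3.15 = 0.35.

shape1 = 3.15, shape2 = 0.35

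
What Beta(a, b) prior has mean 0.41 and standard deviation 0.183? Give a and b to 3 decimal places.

σ² = 0.183² = 0.033489.
With s = a+b, Var = μ(1−μ)/(s+1), so s+1 = (0.41×0.59)/0.033489 = 7.2233 and s = 6.2233.
a = μs = 2.552, b = (1−μ)s = 3.672.

a = 2.552, b = 3.672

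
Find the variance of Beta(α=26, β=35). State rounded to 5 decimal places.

0.00394

α+β = 61 and αβ = 910, so Var = αβ/[(α+β)²(α+β+1)] = 910/230702 = 0.00394.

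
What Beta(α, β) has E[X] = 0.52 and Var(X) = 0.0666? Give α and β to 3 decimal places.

α = 1.429, β = 1.319

By moment matching, α+β = μ(1−μ)/σ² − 1 = (0.52·0.48)/0.0666 − 1 = 3.7477 − 1 = 2.7477.
Since α/(α+β) = μ, α = 0.52·2.7477 = 1.429 and β = 0.48·2.7477 = 1.319.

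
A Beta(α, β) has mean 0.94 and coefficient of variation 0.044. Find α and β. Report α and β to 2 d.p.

α = 30.05, β = 1.92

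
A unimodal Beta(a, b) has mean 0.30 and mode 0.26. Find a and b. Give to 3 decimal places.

With s = a+b: μ = a/s and mode = (a−1)/(s−2). Eliminating a = μs,
μs − 1 = m(s−2) ⇒ s(μ−m) = 1−2m ⇒ s = 0.48/0.04 = 12.0000.
So a = μs = 3.600, b = (1−μ)s = 8.400.

a = 3.600, b = 8.400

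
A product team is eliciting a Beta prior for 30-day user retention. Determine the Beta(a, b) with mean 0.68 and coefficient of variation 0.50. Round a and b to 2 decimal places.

σ = CV·μ = 0.50×0.68 = 0.34000, so σ² = 0.115600.
s+1 = μ(1−μ)/σ² = 0.2176/0.115600 = 1.8824, so s = a+b = 0.8824.
a = μs = 0.60, b = (1−μ)s = 0.28.

a = 0.60, b = 0.28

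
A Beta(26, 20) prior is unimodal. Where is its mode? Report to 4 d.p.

0.5682

With α,β > 1, mode = (α−1)/(α+β−2) = 25/44 = 0.5682.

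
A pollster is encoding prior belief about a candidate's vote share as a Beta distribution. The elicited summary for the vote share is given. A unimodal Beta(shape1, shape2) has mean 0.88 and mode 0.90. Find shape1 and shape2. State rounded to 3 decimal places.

shape1 = 35.200, shape2 = 4.800

Let s = shape1+shape2. Mean gives shape1 = μs = 0.88s; mode gives (shape1−1)/(s−2) = 0.90.
Substituting: 0.88s − 1 = 0.90(s−2) = 0.90s − 1.80, so -0.02s = -0.80 and s = 40.0000.
Then shape1 = 0.88×40.0000 = 35.200 and shape2 = s−shape1 = 4.800.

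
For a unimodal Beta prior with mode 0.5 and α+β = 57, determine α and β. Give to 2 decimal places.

α = 28.50, β = 28.50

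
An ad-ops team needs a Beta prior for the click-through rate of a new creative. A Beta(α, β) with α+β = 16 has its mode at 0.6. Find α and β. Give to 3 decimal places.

α = 9.400, β = 6.600

Mode = (α−1)/(κ−2) with κ = α+β, so α−1 = 0.6·14 = 8.400.
α = 9.400; β = κ − α = 6.600.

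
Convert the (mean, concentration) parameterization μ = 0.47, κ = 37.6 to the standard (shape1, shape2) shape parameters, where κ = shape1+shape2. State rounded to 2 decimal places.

shape1 = μκ = 0.47×37.6 = 17.67 and shape2 = (1−μ)κ = 0.53×37.6 = 19.93.

shape1 = 17.67, shape2 = 19.93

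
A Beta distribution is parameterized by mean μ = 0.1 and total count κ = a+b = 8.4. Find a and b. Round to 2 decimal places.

a = 0.84, b = 7.56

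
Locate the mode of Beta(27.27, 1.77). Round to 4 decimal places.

With α,β > 1, mode = (α−1)/(α+β−2) = 26.27/27.04 = 0.9715.

0.9715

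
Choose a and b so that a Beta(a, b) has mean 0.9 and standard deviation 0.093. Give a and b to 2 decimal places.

σ² = 0.093² = 0.008649.
With s = a+b, Var = μ(1−μ)/(s+1), so s+1 = (0.9×0.1)/0.008649 = 10.4058 and s = 9.4058.
a = μs = 8.47, b = (1−μ)s = 0.94.

a = 8.47, b = 0.94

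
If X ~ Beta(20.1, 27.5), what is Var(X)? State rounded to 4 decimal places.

0.0050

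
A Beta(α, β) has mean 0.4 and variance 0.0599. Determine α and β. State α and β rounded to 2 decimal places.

Let s = α+β. The Beta variance is μ(1−μ)/(s+1).
So s+1 = μ(1−μ)/σ² = (0.4×0.6)/0.0599 = 0.24/0.0599 = 4.0067, giving s = 3.0067.
Then α = μs = 0.4×3.0067 = 1.20 and β = (1−μ)s = 0.6×3.0067 = 1.80.

α = 1.20, β = 1.80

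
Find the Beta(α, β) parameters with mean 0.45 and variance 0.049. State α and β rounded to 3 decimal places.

α = 1.823, β = 2.228

Write ν = α+β; then α = μν and Var = μ(1−μ)/(ν+1).
ν = μ(1−μ)/Var − 1 = 0.2475/0.049 − 1 = 4.0510.
α = 0.45·4.0510 = 1.823, β = 0.55·4.0510 = 2.228.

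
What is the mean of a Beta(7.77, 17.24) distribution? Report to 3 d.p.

E[X] = α/(α+β) = 7.77/25.01 = 0.311.

0.311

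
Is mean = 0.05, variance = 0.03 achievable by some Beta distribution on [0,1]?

Yes

For any Beta, Var(X) < E[X]·(1−E[X]).
Here μ(1−μ) = 0.05×0.95 = 0.0475, and 0.03 < 0.0475.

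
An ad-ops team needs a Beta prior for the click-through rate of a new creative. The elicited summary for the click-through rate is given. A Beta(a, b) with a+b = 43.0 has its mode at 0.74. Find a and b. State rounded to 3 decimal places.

a = 31.340, b = 11.660

Since the density peak of Beta(a,b) is at (a−1)/(a+b−2),
a = 1 + 0.74(43.0−2) = 31.340 and b = 43.0 − 31.340 = 11.660.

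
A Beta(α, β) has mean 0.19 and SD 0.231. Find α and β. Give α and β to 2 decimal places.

α = 0.36, β = 1.53

Variance = 0.231² = 0.053361. The moment-matching identity α+β = μ(1−μ)/Var − 1 gives
α+β = 0.1539/0.053361 − 1 = 1.8841, so α = μ·1.8841 = 0.36 and β = (1−μ)·1.8841 = 1.53.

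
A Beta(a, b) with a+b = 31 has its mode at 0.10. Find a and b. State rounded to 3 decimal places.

a = 3.900, b = 27.100

Mode = (a−1)/(κ−2) with κ = a+b, so a−1 = 0.10·29 = 2.900.
a = 3.900; b = κ − a = 27.100.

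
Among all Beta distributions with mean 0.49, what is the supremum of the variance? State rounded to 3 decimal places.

Var = μ(1−μ)/(α+β+1), which approaches μ(1−μ) as α+β → 0.
So the supremum is μ(1−μ) = 0.49×0.51 = 0.250.

0.250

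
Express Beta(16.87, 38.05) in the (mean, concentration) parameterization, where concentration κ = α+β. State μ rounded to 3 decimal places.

κ = α+β = 16.87+38.05 = 54.92; μ = α/κ = 16.87/54.92 = 0.307.

μ = 0.307, κ = 54.92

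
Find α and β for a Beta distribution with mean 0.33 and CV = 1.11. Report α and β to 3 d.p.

α = 0.214, β = 0.434

σ = CV·μ = 1.11×0.33 = 0.36630, so σ² = 0.134176.
s+1 = μ(1−μ)/σ² = 0.2211/0.134176 = 1.6478, so s = α+β = 0.6478.
α = μs = 0.214, β = (1−μ)s = 0.434.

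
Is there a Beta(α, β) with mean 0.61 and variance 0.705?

No

For any Beta, Var(X) < E[X]·(1−E[X]).
Here μ(1−μ) = 0.61×0.39 = 0.2379, and 0.705 ≥ 0.2379.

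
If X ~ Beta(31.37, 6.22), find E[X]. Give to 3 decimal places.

The Beta mean is α/(α+β) = 31.37/(31.37+6.22) = 0.835.

0.835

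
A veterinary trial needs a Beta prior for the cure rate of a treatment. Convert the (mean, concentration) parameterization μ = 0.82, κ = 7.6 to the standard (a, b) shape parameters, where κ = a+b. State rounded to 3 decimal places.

a = 6.232, b = 1.368

Split κ in proportion μ : (1−μ): a = 0.82·7.6 = 6.232, b = 7.6 − 6.232 = 1.368.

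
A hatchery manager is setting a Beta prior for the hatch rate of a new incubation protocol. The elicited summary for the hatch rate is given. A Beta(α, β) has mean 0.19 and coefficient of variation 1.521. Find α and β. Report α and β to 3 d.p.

α = 0.160, β = 0.683

σ = CV·μ = 1.521×0.19 = 0.28899, so σ² = 0.083515.
s+1 = μ(1−μ)/σ² = 0.1539/0.083515 = 1.8428, so s = α+β = 0.8428.
α = μs = 0.160, β = (1−μ)s = 0.683.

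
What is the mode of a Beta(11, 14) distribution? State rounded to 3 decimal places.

With α,β > 1, mode = (α−1)/(α+β−2) = 10/23 = 0.435.

0.435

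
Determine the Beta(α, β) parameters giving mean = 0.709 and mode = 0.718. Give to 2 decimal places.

With s = α+β: μ = α/s and mode = (α−1)/(s−2). Eliminating α = μs,
μs − 1 = m(s−2) ⇒ s(μ−m) = 1−2m ⇒ s = -0.436/-0.009 = 48.4444.
So α = μs = 34.35, β = (1−μ)s = 14.10.

α = 34.35, β = 14.10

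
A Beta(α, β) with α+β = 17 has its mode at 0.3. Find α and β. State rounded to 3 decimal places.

α = 5.500, β = 11.500

Mode = (α−1)/(κ−2) with κ = α+β, so α−1 = 0.3·15 = 4.500.
α = 5.500; β = κ − α = 11.500.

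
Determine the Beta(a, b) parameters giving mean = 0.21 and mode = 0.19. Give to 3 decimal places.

a = 6.510, b = 24.490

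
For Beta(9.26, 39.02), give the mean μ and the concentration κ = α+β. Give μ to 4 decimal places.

κ = α+β = 9.26+39.02 = 48.28; μ = α/κ = 9.26/48.28 = 0.1918.

μ = 0.1918, κ = 48.28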